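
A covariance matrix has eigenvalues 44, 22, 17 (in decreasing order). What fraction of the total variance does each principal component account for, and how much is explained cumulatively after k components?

Step 1 — total variance = trace(Sigma) = Σ λ_i = 44 + 22 + 17 = 83.

Step 2 — fraction explained by component i = λ_i / Σ λ:
  PC1: 44/83 = 0.5301
  PC2: 22/83 = 0.2651
  PC3: 17/83 = 0.2048

Step 3 — cumulative fraction after k components = (λ_1 + ... + λ_k) / Σ λ:
  k = 1: 44/83 = 0.5301
  k = 2: (44 + 22)/83 = 66/83 = 0.7952
  k = 3: (44 + 22 + 17)/83 = 83/83 = 1

Summary (fraction, with percent):

explained: PC1 0.5301 (53.01%), PC2 0.2651 (26.51%), PC3 0.2048 (20.48%);  cumulative: 0.5301, 0.7952, 1


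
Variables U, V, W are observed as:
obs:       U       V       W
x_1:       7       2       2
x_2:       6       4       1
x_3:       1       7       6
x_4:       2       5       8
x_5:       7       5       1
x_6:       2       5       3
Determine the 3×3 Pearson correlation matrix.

Step 1 — column means:
  mean(U) = (7 + 6 + 1 + 2 + 7 + 2) / 6 = 25/6 = 4.1667
  mean(V) = (2 + 4 + 7 + 5 + 5 + 5) / 6 = 28/6 = 4.6667
  mean(W) = (2 + 1 + 6 + 8 + 1 + 3) / 6 = 21/6 = 3.5

Step 2 — sample variances and covariances s[i,j] = (1/(n-1)) · Σ_k (x_{k,i} - mean_i) · (x_{k,j} - mean_j), with n-1 = 5:
  s[U,U] = ((2.8333)·(2.8333) + (1.8333)·(1.8333) + (-3.1667)·(-3.1667) + (-2.1667)·(-2.1667) + (2.8333)·(2.8333) + (-2.1667)·(-2.1667)) / 5 = 38.8333/5 = 7.7667
  s[U,V] = ((2.8333)·(-2.6667) + (1.8333)·(-0.6667) + (-3.1667)·(2.3333) + (-2.1667)·(0.3333) + (2.8333)·(0.3333) + (-2.1667)·(0.3333)) / 5 = -16.6667/5 = -3.3333
  s[U,W] = ((2.8333)·(-1.5) + (1.8333)·(-2.5) + (-3.1667)·(2.5) + (-2.1667)·(4.5) + (2.8333)·(-2.5) + (-2.1667)·(-0.5)) / 5 = -32.5/5 = -6.5
  s[V,V] = ((-2.6667)·(-2.6667) + (-0.6667)·(-0.6667) + (2.3333)·(2.3333) + (0.3333)·(0.3333) + (0.3333)·(0.3333) + (0.3333)·(0.3333)) / 5 = 13.3333/5 = 2.6667
  s[V,W] = ((-2.6667)·(-1.5) + (-0.6667)·(-2.5) + (2.3333)·(2.5) + (0.3333)·(4.5) + (0.3333)·(-2.5) + (0.3333)·(-0.5)) / 5 = 12/5 = 2.4
  s[W,W] = ((-1.5)·(-1.5) + (-2.5)·(-2.5) + (2.5)·(2.5) + (4.5)·(4.5) + (-2.5)·(-2.5) + (-0.5)·(-0.5)) / 5 = 41.5/5 = 8.3
  Sample standard deviations s_i = √(s[i,i]):
  s(U) = √(7.7667) = 2.7869
  s(V) = √(2.6667) = 1.633
  s(W) = √(8.3) = 2.881

Step 3 — r_{ij} = s_{ij} / (s_i · s_j):
  r[U,U] = 1 (diagonal).
  r[U,V] = -3.3333 / (2.7869 · 1.633) = -3.3333 / 4.5509 = -0.7324
  r[U,W] = -6.5 / (2.7869 · 2.881) = -6.5 / 8.0289 = -0.8096
  r[V,V] = 1 (diagonal).
  r[V,W] = 2.4 / (1.633 · 2.881) = 2.4 / 4.7046 = 0.5101
  r[W,W] = 1 (diagonal).

R is symmetric with unit diagonal. Assembling:

R = [[1, -0.7324, -0.8096],
 [-0.7324, 1, 0.5101],
 [-0.8096, 0.5101, 1]]


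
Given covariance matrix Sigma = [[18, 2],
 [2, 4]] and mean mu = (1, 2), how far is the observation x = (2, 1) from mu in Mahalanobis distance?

Step 1 — centre the observation: (x - mu) = (1, -1).

Step 2 — invert Sigma. det(Sigma) = 18·4 - (2)² = 68.
  Sigma^{-1} = (1/det) · [[d, -b], [-b, a]] = [[0.0588, -0.0294],
 [-0.0294, 0.2647]].

Step 3 — form the quadratic (x - mu)^T · Sigma^{-1} · (x - mu):
  Sigma^{-1} · (x - mu) = (0.0882, -0.2941).
  (x - mu)^T · [Sigma^{-1} · (x - mu)] = (1)·(0.0882) + (-1)·(-0.2941) = 0.3824.

Step 4 — take square root: d = √(0.3824) ≈ 0.6183.

d(x, mu) = √(0.3824) ≈ 0.6183


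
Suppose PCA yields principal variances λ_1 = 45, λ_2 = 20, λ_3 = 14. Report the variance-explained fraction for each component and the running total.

Step 1 — total variance = trace(Sigma) = Σ λ_i = 45 + 20 + 14 = 79.

Step 2 — fraction explained by component i = λ_i / Σ λ:
  PC1: 45/79 = 0.5696
  PC2: 20/79 = 0.2532
  PC3: 14/79 = 0.1772

Step 3 — cumulative fraction after k components = (λ_1 + ... + λ_k) / Σ λ:
  k = 1: 45/79 = 0.5696
  k = 2: (45 + 20)/79 = 65/79 = 0.8228
  k = 3: (45 + 20 + 14)/79 = 79/79 = 1

Summary (fraction, with percent):

explained: PC1 0.5696 (56.96%), PC2 0.2532 (25.32%), PC3 0.1772 (17.72%);  cumulative: 0.5696, 0.8228, 1


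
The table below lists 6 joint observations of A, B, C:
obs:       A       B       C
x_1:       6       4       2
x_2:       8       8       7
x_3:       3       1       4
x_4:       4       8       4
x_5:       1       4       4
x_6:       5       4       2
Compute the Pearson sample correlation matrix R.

Step 1 — column means:
  mean(A) = (6 + 8 + 3 + 4 + 1 + 5) / 6 = 27/6 = 4.5
  mean(B) = (4 + 8 + 1 + 8 + 4 + 4) / 6 = 29/6 = 4.8333
  mean(C) = (2 + 7 + 4 + 4 + 4 + 2) / 6 = 23/6 = 3.8333

Step 2 — sample variances and covariances s[i,j] = (1/(n-1)) · Σ_k (x_{k,i} - mean_i) · (x_{k,j} - mean_j), with n-1 = 5:
  s[A,A] = ((1.5)·(1.5) + (3.5)·(3.5) + (-1.5)·(-1.5) + (-0.5)·(-0.5) + (-3.5)·(-3.5) + (0.5)·(0.5)) / 5 = 29.5/5 = 5.9
  s[A,B] = ((1.5)·(-0.8333) + (3.5)·(3.1667) + (-1.5)·(-3.8333) + (-0.5)·(3.1667) + (-3.5)·(-0.8333) + (0.5)·(-0.8333)) / 5 = 16.5/5 = 3.3
  s[A,C] = ((1.5)·(-1.8333) + (3.5)·(3.1667) + (-1.5)·(0.1667) + (-0.5)·(0.1667) + (-3.5)·(0.1667) + (0.5)·(-1.8333)) / 5 = 6.5/5 = 1.3
  s[B,B] = ((-0.8333)·(-0.8333) + (3.1667)·(3.1667) + (-3.8333)·(-3.8333) + (3.1667)·(3.1667) + (-0.8333)·(-0.8333) + (-0.8333)·(-0.8333)) / 5 = 36.8333/5 = 7.3667
  s[B,C] = ((-0.8333)·(-1.8333) + (3.1667)·(3.1667) + (-3.8333)·(0.1667) + (3.1667)·(0.1667) + (-0.8333)·(0.1667) + (-0.8333)·(-1.8333)) / 5 = 12.8333/5 = 2.5667
  s[C,C] = ((-1.8333)·(-1.8333) + (3.1667)·(3.1667) + (0.1667)·(0.1667) + (0.1667)·(0.1667) + (0.1667)·(0.1667) + (-1.8333)·(-1.8333)) / 5 = 16.8333/5 = 3.3667
  Sample standard deviations s_i = √(s[i,i]):
  s(A) = √(5.9) = 2.429
  s(B) = √(7.3667) = 2.7142
  s(C) = √(3.3667) = 1.8348

Step 3 — r_{ij} = s_{ij} / (s_i · s_j):
  r[A,A] = 1 (diagonal).
  r[A,B] = 3.3 / (2.429 · 2.7142) = 3.3 / 6.5927 = 0.5006
  r[A,C] = 1.3 / (2.429 · 1.8348) = 1.3 / 4.4568 = 0.2917
  r[B,B] = 1 (diagonal).
  r[B,C] = 2.5667 / (2.7142 · 1.8348) = 2.5667 / 4.9801 = 0.5154
  r[C,C] = 1 (diagonal).

R is symmetric with unit diagonal. Assembling:

R = [[1, 0.5006, 0.2917],
 [0.5006, 1, 0.5154],
 [0.2917, 0.5154, 1]]


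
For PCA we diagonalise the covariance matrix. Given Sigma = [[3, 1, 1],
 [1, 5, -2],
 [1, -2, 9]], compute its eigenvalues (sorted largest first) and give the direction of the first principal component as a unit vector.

Step 1 — characteristic polynomial p(λ) = det(λI - Sigma) = λ³ - tr·λ² + c_1·λ - det, where tr = trace, c_1 = sum of the principal 2×2 minors, det = det(Sigma):
  tr = 3 + 5 + 9 = 17,
  c_1 = (3·5 - (1)²) + (3·9 - (1)²) + (5·9 - (-2)²) = 14 + 26 + 41 = 81,
  det = 3·(5·9 - (-2)²) - (1)·((1)·9 - (-2)·(1)) + (1)·((1)·(-2) - 5·(1)) = 3·(41) - (1)·(11) + (1)·(-7) = 105.
  So p(λ) = λ³ - 17λ² + 81λ - 105.
Step 2 — look for an integer root (rational root theorem: any rational root is an integer divisor of 105). Testing λ = 5:
  p(5) = 125 - 425 + 405 - 105 = 0  ✓
  Dividing out (λ - 5): p(λ) = (λ - 5)(λ² - 12λ + 21).
Step 3 — remaining eigenvalues from the quadratic λ² - 12λ + 21 = 0:
  Δ = 12² - 4·21 = 144 - 84 = 60,  λ = (12 ± √60)/2 = (12 ± 7.746)/2 ≈ 9.873 or 2.127.
  Sorted: λ_1 = 9.873,  λ_2 = 5,  λ_3 = 2.127  (check: sum = 17 = tr ✓).

Step 4 — unit eigenvector for λ_1 ≈ 9.873: v spans the null space of (Sigma - λ_1 I), whose rows are
  r_1 = (-6.873, 1, 1),  r_2 = (1, -4.873, -2),  r_3 = (1, -2, -0.873).
  v is orthogonal to every row, so take v ∝ r_1 × r_2 = ((1)·(-2) - (1)·(-4.873), (1)·(1) - (-6.873)·(-2), (-6.873)·(-4.873) - (1)·(1)) ≈ (2.873, -12.746, 32.4919).
  Let u = (2.873, -12.746, 32.4919).
  ||u|| = √((2.873)² + (-12.746)² + (32.4919)²) = √(1226.4394) ≈ 35.0206,  v_1 = u/||u|| ≈ (0.082, -0.364, 0.9278) (||v_1|| = 1).

λ_1 = 9.873,  λ_2 = 5,  λ_3 = 2.127;  v_1 ≈ (0.082, -0.364, 0.9278)


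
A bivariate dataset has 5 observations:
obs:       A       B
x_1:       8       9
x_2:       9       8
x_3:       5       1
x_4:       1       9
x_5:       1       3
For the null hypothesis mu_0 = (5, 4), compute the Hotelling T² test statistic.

Step 1 — sample mean vector:
  mean(A) = (8 + 9 + 5 + 1 + 1) / 5 = 24/5 = 4.8
  mean(B) = (9 + 8 + 1 + 9 + 3) / 5 = 30/5 = 6
  x̄ = (4.8, 6),  deviation x̄ - mu_0 = (4.8, 6) - (5, 4) = (-0.2, 2).

Step 2 — sample covariance matrix, S[i,j] = (1/(n-1)) · Σ_k (x_{k,i} - mean_i) · (x_{k,j} - mean_j), divisor n-1 = 4:
  S[A,A] = ((3.2)·(3.2) + (4.2)·(4.2) + (0.2)·(0.2) + (-3.8)·(-3.8) + (-3.8)·(-3.8)) / 4 = 56.8/4 = 14.2
  S[A,B] = ((3.2)·(3) + (4.2)·(2) + (0.2)·(-5) + (-3.8)·(3) + (-3.8)·(-3)) / 4 = 17/4 = 4.25
  S[B,B] = ((3)·(3) + (2)·(2) + (-5)·(-5) + (3)·(3) + (-3)·(-3)) / 4 = 56/4 = 14
  S = [[14.2, 4.25],
 [4.25, 14]].

Step 3 — invert S. det(S) = 14.2·14 - (4.25)² = 180.7375.
  S^{-1} = (1/det) · [[d, -b], [-b, a]] = [[0.0775, -0.0235],
 [-0.0235, 0.0786]].

Step 4 — quadratic form (x̄ - mu_0)^T · S^{-1} · (x̄ - mu_0):
  S^{-1} · (x̄ - mu_0) = (-0.0625, 0.1618),
  (x̄ - mu_0)^T · [...] = (-0.2)·(-0.0625) + (2)·(0.1618) = 0.3362.

Step 5 — scale by n: T² = 5 · 0.3362 = 1.6809.

T² ≈ 1.6809


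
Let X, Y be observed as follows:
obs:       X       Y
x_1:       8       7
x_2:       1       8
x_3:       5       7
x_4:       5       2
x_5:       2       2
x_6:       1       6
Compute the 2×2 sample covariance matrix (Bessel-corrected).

Step 1 — column means:
  mean(X) = (8 + 1 + 5 + 5 + 2 + 1) / 6 = 22/6 = 3.6667
  mean(Y) = (7 + 8 + 7 + 2 + 2 + 6) / 6 = 32/6 = 5.3333

Step 2 — sample covariance S[i,j] = (1/(n-1)) · Σ_k (x_{k,i} - mean_i) · (x_{k,j} - mean_j), with n-1 = 5.
  S[X,X] = ((4.3333)·(4.3333) + (-2.6667)·(-2.6667) + (1.3333)·(1.3333) + (1.3333)·(1.3333) + (-1.6667)·(-1.6667) + (-2.6667)·(-2.6667)) / 5 = 39.3333/5 = 7.8667
  S[X,Y] = ((4.3333)·(1.6667) + (-2.6667)·(2.6667) + (1.3333)·(1.6667) + (1.3333)·(-3.3333) + (-1.6667)·(-3.3333) + (-2.6667)·(0.6667)) / 5 = 1.6667/5 = 0.3333
  S[Y,Y] = ((1.6667)·(1.6667) + (2.6667)·(2.6667) + (1.6667)·(1.6667) + (-3.3333)·(-3.3333) + (-3.3333)·(-3.3333) + (0.6667)·(0.6667)) / 5 = 35.3333/5 = 7.0667

S is symmetric (S[j,i] = S[i,j]). Assembling:

S = [[7.8667, 0.3333],
 [0.3333, 7.0667]]


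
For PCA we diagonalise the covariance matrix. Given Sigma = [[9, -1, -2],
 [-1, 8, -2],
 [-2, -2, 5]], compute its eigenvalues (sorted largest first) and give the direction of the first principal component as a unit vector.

Step 1 — characteristic polynomial p(λ) = det(λI - Sigma) = λ³ - tr·λ² + c_1·λ - det, where tr = trace, c_1 = sum of the principal 2×2 minors, det = det(Sigma):
  tr = 9 + 8 + 5 = 22,
  c_1 = (9·8 - (-1)²) + (9·5 - (-2)²) + (8·5 - (-2)²) = 71 + 41 + 36 = 148,
  det = 9·(8·5 - (-2)²) - (-1)·((-1)·5 - (-2)·(-2)) + (-2)·((-1)·(-2) - 8·(-2)) = 9·(36) - (-1)·(-9) + (-2)·(18) = 279.
  So p(λ) = λ³ - 22λ² + 148λ - 279.
Step 2 — look for an integer root (rational root theorem: any rational root is an integer divisor of 279). Testing λ = 9:
  p(9) = 729 - 1782 + 1332 - 279 = 0  ✓
  Dividing out (λ - 9): p(λ) = (λ - 9)(λ² - 13λ + 31).
Step 3 — remaining eigenvalues from the quadratic λ² - 13λ + 31 = 0:
  Δ = 13² - 4·31 = 169 - 124 = 45,  λ = (13 ± √45)/2 = (13 ± 6.7082)/2 ≈ 9.8541 or 3.1459.
  Sorted: λ_1 = 9.8541,  λ_2 = 9,  λ_3 = 3.1459  (check: sum = 22 = tr ✓).

Step 4 — unit eigenvector for λ_1 ≈ 9.8541: v spans the null space of (Sigma - λ_1 I), whose rows are
  r_1 = (-0.8541, -1, -2),  r_2 = (-1, -1.8541, -2),  r_3 = (-2, -2, -4.8541).
  v is orthogonal to every row, so take v ∝ r_1 × r_2 = ((-1)·(-2) - (-2)·(-1.8541), (-2)·(-1) - (-0.8541)·(-2), (-0.8541)·(-1.8541) - (-1)·(-1)) ≈ (-1.7082, 0.2918, 0.5836).
  Rescale (multiply by -1 so the first nonzero entry is positive): u = (1.7082, -0.2918, -0.5836).
  ||u|| = √((1.7082)² + (-0.2918)² + (-0.5836)²) = √(3.3437) ≈ 1.8286,  v_1 = u/||u|| ≈ (0.9342, -0.1596, -0.3192) (||v_1|| = 1).

λ_1 = 9.8541,  λ_2 = 9,  λ_3 = 3.1459;  v_1 ≈ (0.9342, -0.1596, -0.3192)


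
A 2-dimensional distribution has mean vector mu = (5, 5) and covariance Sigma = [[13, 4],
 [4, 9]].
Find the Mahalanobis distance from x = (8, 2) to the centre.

Step 1 — centre the observation: (x - mu) = (3, -3).

Step 2 — invert Sigma. det(Sigma) = 13·9 - (4)² = 101.
  Sigma^{-1} = (1/det) · [[d, -b], [-b, a]] = [[0.0891, -0.0396],
 [-0.0396, 0.1287]].

Step 3 — form the quadratic (x - mu)^T · Sigma^{-1} · (x - mu):
  Sigma^{-1} · (x - mu) = (0.3861, -0.505).
  (x - mu)^T · [Sigma^{-1} · (x - mu)] = (3)·(0.3861) + (-3)·(-0.505) = 2.6733.

Step 4 — take square root: d = √(2.6733) ≈ 1.635.

d(x, mu) = √(2.6733) ≈ 1.635


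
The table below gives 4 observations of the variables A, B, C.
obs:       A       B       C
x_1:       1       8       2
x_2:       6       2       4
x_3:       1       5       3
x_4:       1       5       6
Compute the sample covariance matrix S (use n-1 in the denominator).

Step 1 — column means:
  mean(A) = (1 + 6 + 1 + 1) / 4 = 9/4 = 2.25
  mean(B) = (8 + 2 + 5 + 5) / 4 = 20/4 = 5
  mean(C) = (2 + 4 + 3 + 6) / 4 = 15/4 = 3.75

Step 2 — sample covariance S[i,j] = (1/(n-1)) · Σ_k (x_{k,i} - mean_i) · (x_{k,j} - mean_j), with n-1 = 3.
  S[A,A] = ((-1.25)·(-1.25) + (3.75)·(3.75) + (-1.25)·(-1.25) + (-1.25)·(-1.25)) / 3 = 18.75/3 = 6.25
  S[A,B] = ((-1.25)·(3) + (3.75)·(-3) + (-1.25)·(0) + (-1.25)·(0)) / 3 = -15/3 = -5
  S[A,C] = ((-1.25)·(-1.75) + (3.75)·(0.25) + (-1.25)·(-0.75) + (-1.25)·(2.25)) / 3 = 1.25/3 = 0.4167
  S[B,B] = ((3)·(3) + (-3)·(-3) + (0)·(0) + (0)·(0)) / 3 = 18/3 = 6
  S[B,C] = ((3)·(-1.75) + (-3)·(0.25) + (0)·(-0.75) + (0)·(2.25)) / 3 = -6/3 = -2
  S[C,C] = ((-1.75)·(-1.75) + (0.25)·(0.25) + (-0.75)·(-0.75) + (2.25)·(2.25)) / 3 = 8.75/3 = 2.9167

S is symmetric (S[j,i] = S[i,j]). Assembling:

S = [[6.25, -5, 0.4167],
 [-5, 6, -2],
 [0.4167, -2, 2.9167]]


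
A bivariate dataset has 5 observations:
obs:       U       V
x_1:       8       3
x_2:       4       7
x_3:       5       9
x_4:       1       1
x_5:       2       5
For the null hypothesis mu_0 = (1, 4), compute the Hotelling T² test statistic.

Step 1 — sample mean vector:
  mean(U) = (8 + 4 + 5 + 1 + 2) / 5 = 20/5 = 4
  mean(V) = (3 + 7 + 9 + 1 + 5) / 5 = 25/5 = 5
  x̄ = (4, 5),  deviation x̄ - mu_0 = (4, 5) - (1, 4) = (3, 1).

Step 2 — sample covariance matrix, S[i,j] = (1/(n-1)) · Σ_k (x_{k,i} - mean_i) · (x_{k,j} - mean_j), divisor n-1 = 4:
  S[U,U] = ((4)·(4) + (0)·(0) + (1)·(1) + (-3)·(-3) + (-2)·(-2)) / 4 = 30/4 = 7.5
  S[U,V] = ((4)·(-2) + (0)·(2) + (1)·(4) + (-3)·(-4) + (-2)·(0)) / 4 = 8/4 = 2
  S[V,V] = ((-2)·(-2) + (2)·(2) + (4)·(4) + (-4)·(-4) + (0)·(0)) / 4 = 40/4 = 10
  S = [[7.5, 2],
 [2, 10]].

Step 3 — invert S. det(S) = 7.5·10 - (2)² = 71.
  S^{-1} = (1/det) · [[d, -b], [-b, a]] = [[0.1408, -0.0282],
 [-0.0282, 0.1056]].

Step 4 — quadratic form (x̄ - mu_0)^T · S^{-1} · (x̄ - mu_0):
  S^{-1} · (x̄ - mu_0) = (0.3944, 0.0211),
  (x̄ - mu_0)^T · [...] = (3)·(0.3944) + (1)·(0.0211) = 1.2042.

Step 5 — scale by n: T² = 5 · 1.2042 = 6.0211.

T² ≈ 6.0211


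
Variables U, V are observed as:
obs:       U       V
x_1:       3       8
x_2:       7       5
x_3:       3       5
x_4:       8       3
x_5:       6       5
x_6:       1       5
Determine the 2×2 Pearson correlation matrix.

Step 1 — column means:
  mean(U) = (3 + 7 + 3 + 8 + 6 + 1) / 6 = 28/6 = 4.6667
  mean(V) = (8 + 5 + 5 + 3 + 5 + 5) / 6 = 31/6 = 5.1667

Step 2 — sample variances and covariances s[i,j] = (1/(n-1)) · Σ_k (x_{k,i} - mean_i) · (x_{k,j} - mean_j), with n-1 = 5:
  s[U,U] = ((-1.6667)·(-1.6667) + (2.3333)·(2.3333) + (-1.6667)·(-1.6667) + (3.3333)·(3.3333) + (1.3333)·(1.3333) + (-3.6667)·(-3.6667)) / 5 = 37.3333/5 = 7.4667
  s[U,V] = ((-1.6667)·(2.8333) + (2.3333)·(-0.1667) + (-1.6667)·(-0.1667) + (3.3333)·(-2.1667) + (1.3333)·(-0.1667) + (-3.6667)·(-0.1667)) / 5 = -11.6667/5 = -2.3333
  s[V,V] = ((2.8333)·(2.8333) + (-0.1667)·(-0.1667) + (-0.1667)·(-0.1667) + (-2.1667)·(-2.1667) + (-0.1667)·(-0.1667) + (-0.1667)·(-0.1667)) / 5 = 12.8333/5 = 2.5667
  Sample standard deviations s_i = √(s[i,i]):
  s(U) = √(7.4667) = 2.7325
  s(V) = √(2.5667) = 1.6021

Step 3 — r_{ij} = s_{ij} / (s_i · s_j):
  r[U,U] = 1 (diagonal).
  r[U,V] = -2.3333 / (2.7325 · 1.6021) = -2.3333 / 4.3777 = -0.533
  r[V,V] = 1 (diagonal).

R is symmetric with unit diagonal. Assembling:

R = [[1, -0.533],
 [-0.533, 1]]


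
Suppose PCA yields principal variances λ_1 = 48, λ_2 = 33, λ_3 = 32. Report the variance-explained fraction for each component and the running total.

Step 1 — total variance = trace(Sigma) = Σ λ_i = 48 + 33 + 32 = 113.

Step 2 — fraction explained by component i = λ_i / Σ λ:
  PC1: 48/113 = 0.4248
  PC2: 33/113 = 0.292
  PC3: 32/113 = 0.2832

Step 3 — cumulative fraction after k components = (λ_1 + ... + λ_k) / Σ λ:
  k = 1: 48/113 = 0.4248
  k = 2: (48 + 33)/113 = 81/113 = 0.7168
  k = 3: (48 + 33 + 32)/113 = 113/113 = 1

Summary (fraction, with percent):

explained: PC1 0.4248 (42.48%), PC2 0.292 (29.2%), PC3 0.2832 (28.32%);  cumulative: 0.4248, 0.7168, 1


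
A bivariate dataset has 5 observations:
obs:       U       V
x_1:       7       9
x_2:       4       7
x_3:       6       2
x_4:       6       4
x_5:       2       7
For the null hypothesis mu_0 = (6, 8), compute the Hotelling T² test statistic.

Step 1 — sample mean vector:
  mean(U) = (7 + 4 + 6 + 6 + 2) / 5 = 25/5 = 5
  mean(V) = (9 + 7 + 2 + 4 + 7) / 5 = 29/5 = 5.8
  x̄ = (5, 5.8),  deviation x̄ - mu_0 = (5, 5.8) - (6, 8) = (-1, -2.2).

Step 2 — sample covariance matrix, S[i,j] = (1/(n-1)) · Σ_k (x_{k,i} - mean_i) · (x_{k,j} - mean_j), divisor n-1 = 4:
  S[U,U] = ((2)·(2) + (-1)·(-1) + (1)·(1) + (1)·(1) + (-3)·(-3)) / 4 = 16/4 = 4
  S[U,V] = ((2)·(3.2) + (-1)·(1.2) + (1)·(-3.8) + (1)·(-1.8) + (-3)·(1.2)) / 4 = -4/4 = -1
  S[V,V] = ((3.2)·(3.2) + (1.2)·(1.2) + (-3.8)·(-3.8) + (-1.8)·(-1.8) + (1.2)·(1.2)) / 4 = 30.8/4 = 7.7
  S = [[4, -1],
 [-1, 7.7]].

Step 3 — invert S. det(S) = 4·7.7 - (-1)² = 29.8.
  S^{-1} = (1/det) · [[d, -b], [-b, a]] = [[0.2584, 0.0336],
 [0.0336, 0.1342]].

Step 4 — quadratic form (x̄ - mu_0)^T · S^{-1} · (x̄ - mu_0):
  S^{-1} · (x̄ - mu_0) = (-0.3322, -0.3289),
  (x̄ - mu_0)^T · [...] = (-1)·(-0.3322) + (-2.2)·(-0.3289) = 1.0557.

Step 5 — scale by n: T² = 5 · 1.0557 = 5.2785.

T² ≈ 5.2785


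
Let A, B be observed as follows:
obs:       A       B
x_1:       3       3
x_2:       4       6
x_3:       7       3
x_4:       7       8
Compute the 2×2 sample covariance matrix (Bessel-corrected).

Step 1 — column means:
  mean(A) = (3 + 4 + 7 + 7) / 4 = 21/4 = 5.25
  mean(B) = (3 + 6 + 3 + 8) / 4 = 20/4 = 5

Step 2 — sample covariance S[i,j] = (1/(n-1)) · Σ_k (x_{k,i} - mean_i) · (x_{k,j} - mean_j), with n-1 = 3.
  S[A,A] = ((-2.25)·(-2.25) + (-1.25)·(-1.25) + (1.75)·(1.75) + (1.75)·(1.75)) / 3 = 12.75/3 = 4.25
  S[A,B] = ((-2.25)·(-2) + (-1.25)·(1) + (1.75)·(-2) + (1.75)·(3)) / 3 = 5/3 = 1.6667
  S[B,B] = ((-2)·(-2) + (1)·(1) + (-2)·(-2) + (3)·(3)) / 3 = 18/3 = 6

S is symmetric (S[j,i] = S[i,j]). Assembling:

S = [[4.25, 1.6667],
 [1.6667, 6]]


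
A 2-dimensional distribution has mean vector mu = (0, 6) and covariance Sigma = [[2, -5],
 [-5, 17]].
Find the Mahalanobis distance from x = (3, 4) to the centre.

Step 1 — centre the observation: (x - mu) = (3, -2).

Step 2 — invert Sigma. det(Sigma) = 2·17 - (-5)² = 9.
  Sigma^{-1} = (1/det) · [[d, -b], [-b, a]] = [[1.8889, 0.5556],
 [0.5556, 0.2222]].

Step 3 — form the quadratic (x - mu)^T · Sigma^{-1} · (x - mu):
  Sigma^{-1} · (x - mu) = (4.5556, 1.2222).
  (x - mu)^T · [Sigma^{-1} · (x - mu)] = (3)·(4.5556) + (-2)·(1.2222) = 11.2222.

Step 4 — take square root: d = √(11.2222) ≈ 3.35.

d(x, mu) = √(11.2222) ≈ 3.35


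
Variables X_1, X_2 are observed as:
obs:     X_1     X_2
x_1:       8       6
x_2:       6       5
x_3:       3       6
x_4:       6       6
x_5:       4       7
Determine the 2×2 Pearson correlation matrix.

Step 1 — column means:
  mean(X_1) = (8 + 6 + 3 + 6 + 4) / 5 = 27/5 = 5.4
  mean(X_2) = (6 + 5 + 6 + 6 + 7) / 5 = 30/5 = 6

Step 2 — sample variances and covariances s[i,j] = (1/(n-1)) · Σ_k (x_{k,i} - mean_i) · (x_{k,j} - mean_j), with n-1 = 4:
  s[X_1,X_1] = ((2.6)·(2.6) + (0.6)·(0.6) + (-2.4)·(-2.4) + (0.6)·(0.6) + (-1.4)·(-1.4)) / 4 = 15.2/4 = 3.8
  s[X_1,X_2] = ((2.6)·(0) + (0.6)·(-1) + (-2.4)·(0) + (0.6)·(0) + (-1.4)·(1)) / 4 = -2/4 = -0.5
  s[X_2,X_2] = ((0)·(0) + (-1)·(-1) + (0)·(0) + (0)·(0) + (1)·(1)) / 4 = 2/4 = 0.5
  Sample standard deviations s_i = √(s[i,i]):
  s(X_1) = √(3.8) = 1.9494
  s(X_2) = √(0.5) = 0.7071

Step 3 — r_{ij} = s_{ij} / (s_i · s_j):
  r[X_1,X_1] = 1 (diagonal).
  r[X_1,X_2] = -0.5 / (1.9494 · 0.7071) = -0.5 / 1.3784 = -0.3627
  r[X_2,X_2] = 1 (diagonal).

R is symmetric with unit diagonal. Assembling:

R = [[1, -0.3627],
 [-0.3627, 1]]


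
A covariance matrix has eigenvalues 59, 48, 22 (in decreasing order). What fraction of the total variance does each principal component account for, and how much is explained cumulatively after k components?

Step 1 — total variance = trace(Sigma) = Σ λ_i = 59 + 48 + 22 = 129.

Step 2 — fraction explained by component i = λ_i / Σ λ:
  PC1: 59/129 = 0.4574
  PC2: 48/129 = 0.3721
  PC3: 22/129 = 0.1705

Step 3 — cumulative fraction after k components = (λ_1 + ... + λ_k) / Σ λ:
  k = 1: 59/129 = 0.4574
  k = 2: (59 + 48)/129 = 107/129 = 0.8295
  k = 3: (59 + 48 + 22)/129 = 129/129 = 1

Summary (fraction, with percent):

explained: PC1 0.4574 (45.74%), PC2 0.3721 (37.21%), PC3 0.1705 (17.05%);  cumulative: 0.4574, 0.8295, 1


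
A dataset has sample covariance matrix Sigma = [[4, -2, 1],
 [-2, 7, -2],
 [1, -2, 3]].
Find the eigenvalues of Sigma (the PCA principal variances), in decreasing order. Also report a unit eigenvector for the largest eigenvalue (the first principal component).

Step 1 — characteristic polynomial p(λ) = det(λI - Sigma) = λ³ - tr·λ² + c_1·λ - det, where tr = trace, c_1 = sum of the principal 2×2 minors, det = det(Sigma):
  tr = 4 + 7 + 3 = 14,
  c_1 = (4·7 - (-2)²) + (4·3 - (1)²) + (7·3 - (-2)²) = 24 + 11 + 17 = 52,
  det = 4·(7·3 - (-2)²) - (-2)·((-2)·3 - (-2)·(1)) + (1)·((-2)·(-2) - 7·(1)) = 4·(17) - (-2)·(-4) + (1)·(-3) = 57.
  So p(λ) = λ³ - 14λ² + 52λ - 57.
Step 2 — look for an integer root (rational root theorem: any rational root is an integer divisor of 57). Testing λ = 3:
  p(3) = 27 - 126 + 156 - 57 = 0  ✓
  Dividing out (λ - 3): p(λ) = (λ - 3)(λ² - 11λ + 19).
Step 3 — remaining eigenvalues from the quadratic λ² - 11λ + 19 = 0:
  Δ = 11² - 4·19 = 121 - 76 = 45,  λ = (11 ± √45)/2 = (11 ± 6.7082)/2 ≈ 8.8541 or 2.1459.
  Sorted: λ_1 = 8.8541,  λ_2 = 3,  λ_3 = 2.1459  (check: sum = 14 = tr ✓).

Step 4 — unit eigenvector for λ_1 ≈ 8.8541: v spans the null space of (Sigma - λ_1 I), whose rows are
  r_1 = (-4.8541, -2, 1),  r_2 = (-2, -1.8541, -2),  r_3 = (1, -2, -5.8541).
  v is orthogonal to every row, so take v ∝ r_1 × r_2 = ((-2)·(-2) - (1)·(-1.8541), (1)·(-2) - (-4.8541)·(-2), (-4.8541)·(-1.8541) - (-2)·(-2)) ≈ (5.8541, -11.7082, 5).
  Let u = (5.8541, -11.7082, 5).
  ||u|| = √((5.8541)² + (-11.7082)² + (5)²) = √(196.3525) ≈ 14.0126,  v_1 = u/||u|| ≈ (0.4178, -0.8355, 0.3568) (||v_1|| = 1).

λ_1 = 8.8541,  λ_2 = 3,  λ_3 = 2.1459;  v_1 ≈ (0.4178, -0.8355, 0.3568)


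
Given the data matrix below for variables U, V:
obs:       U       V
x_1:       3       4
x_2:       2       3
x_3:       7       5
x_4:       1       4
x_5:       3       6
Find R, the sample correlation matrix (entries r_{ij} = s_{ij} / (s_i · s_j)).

Step 1 — column means:
  mean(U) = (3 + 2 + 7 + 1 + 3) / 5 = 16/5 = 3.2
  mean(V) = (4 + 3 + 5 + 4 + 6) / 5 = 22/5 = 4.4

Step 2 — sample variances and covariances s[i,j] = (1/(n-1)) · Σ_k (x_{k,i} - mean_i) · (x_{k,j} - mean_j), with n-1 = 4:
  s[U,U] = ((-0.2)·(-0.2) + (-1.2)·(-1.2) + (3.8)·(3.8) + (-2.2)·(-2.2) + (-0.2)·(-0.2)) / 4 = 20.8/4 = 5.2
  s[U,V] = ((-0.2)·(-0.4) + (-1.2)·(-1.4) + (3.8)·(0.6) + (-2.2)·(-0.4) + (-0.2)·(1.6)) / 4 = 4.6/4 = 1.15
  s[V,V] = ((-0.4)·(-0.4) + (-1.4)·(-1.4) + (0.6)·(0.6) + (-0.4)·(-0.4) + (1.6)·(1.6)) / 4 = 5.2/4 = 1.3
  Sample standard deviations s_i = √(s[i,i]):
  s(U) = √(5.2) = 2.2804
  s(V) = √(1.3) = 1.1402

Step 3 — r_{ij} = s_{ij} / (s_i · s_j):
  r[U,U] = 1 (diagonal).
  r[U,V] = 1.15 / (2.2804 · 1.1402) = 1.15 / 2.6 = 0.4423
  r[V,V] = 1 (diagonal).

R is symmetric with unit diagonal. Assembling:

R = [[1, 0.4423],
 [0.4423, 1]]


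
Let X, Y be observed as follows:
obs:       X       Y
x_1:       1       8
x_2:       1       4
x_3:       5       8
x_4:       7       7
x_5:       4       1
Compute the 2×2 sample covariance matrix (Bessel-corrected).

Step 1 — column means:
  mean(X) = (1 + 1 + 5 + 7 + 4) / 5 = 18/5 = 3.6
  mean(Y) = (8 + 4 + 8 + 7 + 1) / 5 = 28/5 = 5.6

Step 2 — sample covariance S[i,j] = (1/(n-1)) · Σ_k (x_{k,i} - mean_i) · (x_{k,j} - mean_j), with n-1 = 4.
  S[X,X] = ((-2.6)·(-2.6) + (-2.6)·(-2.6) + (1.4)·(1.4) + (3.4)·(3.4) + (0.4)·(0.4)) / 4 = 27.2/4 = 6.8
  S[X,Y] = ((-2.6)·(2.4) + (-2.6)·(-1.6) + (1.4)·(2.4) + (3.4)·(1.4) + (0.4)·(-4.6)) / 4 = 4.2/4 = 1.05
  S[Y,Y] = ((2.4)·(2.4) + (-1.6)·(-1.6) + (2.4)·(2.4) + (1.4)·(1.4) + (-4.6)·(-4.6)) / 4 = 37.2/4 = 9.3

S is symmetric (S[j,i] = S[i,j]). Assembling:

S = [[6.8, 1.05],
 [1.05, 9.3]]


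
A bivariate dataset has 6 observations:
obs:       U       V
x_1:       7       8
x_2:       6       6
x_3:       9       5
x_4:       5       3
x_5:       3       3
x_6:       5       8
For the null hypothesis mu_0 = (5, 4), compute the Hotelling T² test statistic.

Step 1 — sample mean vector:
  mean(U) = (7 + 6 + 9 + 5 + 3 + 5) / 6 = 35/6 = 5.8333
  mean(V) = (8 + 6 + 5 + 3 + 3 + 8) / 6 = 33/6 = 5.5
  x̄ = (5.8333, 5.5),  deviation x̄ - mu_0 = (5.8333, 5.5) - (5, 4) = (0.8333, 1.5).

Step 2 — sample covariance matrix, S[i,j] = (1/(n-1)) · Σ_k (x_{k,i} - mean_i) · (x_{k,j} - mean_j), divisor n-1 = 5:
  S[U,U] = ((1.1667)·(1.1667) + (0.1667)·(0.1667) + (3.1667)·(3.1667) + (-0.8333)·(-0.8333) + (-2.8333)·(-2.8333) + (-0.8333)·(-0.8333)) / 5 = 20.8333/5 = 4.1667
  S[U,V] = ((1.1667)·(2.5) + (0.1667)·(0.5) + (3.1667)·(-0.5) + (-0.8333)·(-2.5) + (-2.8333)·(-2.5) + (-0.8333)·(2.5)) / 5 = 8.5/5 = 1.7
  S[V,V] = ((2.5)·(2.5) + (0.5)·(0.5) + (-0.5)·(-0.5) + (-2.5)·(-2.5) + (-2.5)·(-2.5) + (2.5)·(2.5)) / 5 = 25.5/5 = 5.1
  S = [[4.1667, 1.7],
 [1.7, 5.1]].

Step 3 — invert S. det(S) = 4.1667·5.1 - (1.7)² = 18.36.
  S^{-1} = (1/det) · [[d, -b], [-b, a]] = [[0.2778, -0.0926],
 [-0.0926, 0.2269]].

Step 4 — quadratic form (x̄ - mu_0)^T · S^{-1} · (x̄ - mu_0):
  S^{-1} · (x̄ - mu_0) = (0.0926, 0.2633),
  (x̄ - mu_0)^T · [...] = (0.8333)·(0.0926) + (1.5)·(0.2633) = 0.472.

Step 5 — scale by n: T² = 6 · 0.472 = 2.8322.

T² ≈ 2.8322


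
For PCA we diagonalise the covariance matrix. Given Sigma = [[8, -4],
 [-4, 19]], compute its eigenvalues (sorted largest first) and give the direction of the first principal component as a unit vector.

Step 1 — characteristic polynomial of 2×2 Sigma:
  det(Sigma - λI) = λ² - trace · λ + det = 0.
  trace = 8 + 19 = 27, det = 8·19 - (-4)² = 136.
Step 2 — discriminant:
  Δ = trace² - 4·det = 729 - 544 = 185.
Step 3 — eigenvalues:
  λ = (trace ± √Δ)/2 = (27 ± 13.6015)/2,
  λ_1 = 20.3007,  λ_2 = 6.6993.

Step 4 — unit eigenvector for λ_1: solve (Sigma - λ_1 I)v = 0. First row:
  (8 - 20.3007)·v_x + (-4)·v_y = 0, i.e. (-12.3007)·v_x + (-4)·v_y = 0,
  so v ∝ (b, λ_1 - a) = (-4, 12.3007); multiply by -1 so the first entry is positive: u = (4, -12.3007).
  ||u|| = √((4)² + (-12.3007)²) = √(167.3081) ≈ 12.9348,
  v_1 = u/||u|| ≈ (0.3092, -0.951) (||v_1|| = 1).

λ_1 = 20.3007,  λ_2 = 6.6993;  v_1 ≈ (0.3092, -0.951)


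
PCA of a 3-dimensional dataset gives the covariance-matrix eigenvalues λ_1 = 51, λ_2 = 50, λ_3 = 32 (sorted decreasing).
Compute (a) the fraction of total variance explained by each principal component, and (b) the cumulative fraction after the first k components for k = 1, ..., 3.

Step 1 — total variance = trace(Sigma) = Σ λ_i = 51 + 50 + 32 = 133.

Step 2 — fraction explained by component i = λ_i / Σ λ:
  PC1: 51/133 = 0.3835
  PC2: 50/133 = 0.3759
  PC3: 32/133 = 0.2406

Step 3 — cumulative fraction after k components = (λ_1 + ... + λ_k) / Σ λ:
  k = 1: 51/133 = 0.3835
  k = 2: (51 + 50)/133 = 101/133 = 0.7594
  k = 3: (51 + 50 + 32)/133 = 133/133 = 1

Summary (fraction, with percent):

explained: PC1 0.3835 (38.35%), PC2 0.3759 (37.59%), PC3 0.2406 (24.06%);  cumulative: 0.3835, 0.7594, 1


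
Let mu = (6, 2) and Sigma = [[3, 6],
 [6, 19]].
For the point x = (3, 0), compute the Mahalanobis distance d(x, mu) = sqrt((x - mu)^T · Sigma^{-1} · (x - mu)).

Step 1 — centre the observation: (x - mu) = (-3, -2).

Step 2 — invert Sigma. det(Sigma) = 3·19 - (6)² = 21.
  Sigma^{-1} = (1/det) · [[d, -b], [-b, a]] = [[0.9048, -0.2857],
 [-0.2857, 0.1429]].

Step 3 — form the quadratic (x - mu)^T · Sigma^{-1} · (x - mu):
  Sigma^{-1} · (x - mu) = (-2.1429, 0.5714).
  (x - mu)^T · [Sigma^{-1} · (x - mu)] = (-3)·(-2.1429) + (-2)·(0.5714) = 5.2857.

Step 4 — take square root: d = √(5.2857) ≈ 2.2991.

d(x, mu) = √(5.2857) ≈ 2.2991


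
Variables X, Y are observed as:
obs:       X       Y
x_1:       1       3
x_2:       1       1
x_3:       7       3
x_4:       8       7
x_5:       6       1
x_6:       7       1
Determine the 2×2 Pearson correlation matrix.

Step 1 — column means:
  mean(X) = (1 + 1 + 7 + 8 + 6 + 7) / 6 = 30/6 = 5
  mean(Y) = (3 + 1 + 3 + 7 + 1 + 1) / 6 = 16/6 = 2.6667

Step 2 — sample variances and covariances s[i,j] = (1/(n-1)) · Σ_k (x_{k,i} - mean_i) · (x_{k,j} - mean_j), with n-1 = 5:
  s[X,X] = ((-4)·(-4) + (-4)·(-4) + (2)·(2) + (3)·(3) + (1)·(1) + (2)·(2)) / 5 = 50/5 = 10
  s[X,Y] = ((-4)·(0.3333) + (-4)·(-1.6667) + (2)·(0.3333) + (3)·(4.3333) + (1)·(-1.6667) + (2)·(-1.6667)) / 5 = 14/5 = 2.8
  s[Y,Y] = ((0.3333)·(0.3333) + (-1.6667)·(-1.6667) + (0.3333)·(0.3333) + (4.3333)·(4.3333) + (-1.6667)·(-1.6667) + (-1.6667)·(-1.6667)) / 5 = 27.3333/5 = 5.4667
  Sample standard deviations s_i = √(s[i,i]):
  s(X) = √(10) = 3.1623
  s(Y) = √(5.4667) = 2.3381

Step 3 — r_{ij} = s_{ij} / (s_i · s_j):
  r[X,X] = 1 (diagonal).
  r[X,Y] = 2.8 / (3.1623 · 2.3381) = 2.8 / 7.3937 = 0.3787
  r[Y,Y] = 1 (diagonal).

R is symmetric with unit diagonal. Assembling:

R = [[1, 0.3787],
 [0.3787, 1]]


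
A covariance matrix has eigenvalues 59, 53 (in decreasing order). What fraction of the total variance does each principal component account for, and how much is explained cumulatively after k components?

Step 1 — total variance = trace(Sigma) = Σ λ_i = 59 + 53 = 112.

Step 2 — fraction explained by component i = λ_i / Σ λ:
  PC1: 59/112 = 0.5268
  PC2: 53/112 = 0.4732

Step 3 — cumulative fraction after k components = (λ_1 + ... + λ_k) / Σ λ:
  k = 1: 59/112 = 0.5268
  k = 2: (59 + 53)/112 = 112/112 = 1

Summary (fraction, with percent):

explained: PC1 0.5268 (52.68%), PC2 0.4732 (47.32%);  cumulative: 0.5268, 1


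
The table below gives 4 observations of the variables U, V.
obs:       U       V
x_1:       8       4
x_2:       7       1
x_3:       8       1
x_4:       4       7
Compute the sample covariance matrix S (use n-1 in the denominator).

Step 1 — column means:
  mean(U) = (8 + 7 + 8 + 4) / 4 = 27/4 = 6.75
  mean(V) = (4 + 1 + 1 + 7) / 4 = 13/4 = 3.25

Step 2 — sample covariance S[i,j] = (1/(n-1)) · Σ_k (x_{k,i} - mean_i) · (x_{k,j} - mean_j), with n-1 = 3.
  S[U,U] = ((1.25)·(1.25) + (0.25)·(0.25) + (1.25)·(1.25) + (-2.75)·(-2.75)) / 3 = 10.75/3 = 3.5833
  S[U,V] = ((1.25)·(0.75) + (0.25)·(-2.25) + (1.25)·(-2.25) + (-2.75)·(3.75)) / 3 = -12.75/3 = -4.25
  S[V,V] = ((0.75)·(0.75) + (-2.25)·(-2.25) + (-2.25)·(-2.25) + (3.75)·(3.75)) / 3 = 24.75/3 = 8.25

S is symmetric (S[j,i] = S[i,j]). Assembling:

S = [[3.5833, -4.25],
 [-4.25, 8.25]]


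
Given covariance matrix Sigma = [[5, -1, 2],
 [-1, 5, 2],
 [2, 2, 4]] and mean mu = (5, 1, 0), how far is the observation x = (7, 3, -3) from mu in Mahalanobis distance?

Step 1 — centre the observation: (x - mu) = (2, 2, -3).

Step 2 — invert Sigma (cofactor / det for 3×3, or solve directly):
  Sigma^{-1} = [[0.3333, 0.1667, -0.25],
 [0.1667, 0.3333, -0.25],
 [-0.25, -0.25, 0.5]].

Step 3 — form the quadratic (x - mu)^T · Sigma^{-1} · (x - mu):
  Sigma^{-1} · (x - mu) = (1.75, 1.75, -2.5).
  (x - mu)^T · [Sigma^{-1} · (x - mu)] = (2)·(1.75) + (2)·(1.75) + (-3)·(-2.5) = 14.5.

Step 4 — take square root: d = √(14.5) ≈ 3.8079.

d(x, mu) = √(14.5) ≈ 3.8079


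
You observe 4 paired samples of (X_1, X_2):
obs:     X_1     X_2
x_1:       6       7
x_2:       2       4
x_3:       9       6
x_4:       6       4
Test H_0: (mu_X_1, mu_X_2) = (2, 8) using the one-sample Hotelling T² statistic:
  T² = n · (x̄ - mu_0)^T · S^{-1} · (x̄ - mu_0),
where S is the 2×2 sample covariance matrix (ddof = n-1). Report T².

Step 1 — sample mean vector:
  mean(X_1) = (6 + 2 + 9 + 6) / 4 = 23/4 = 5.75
  mean(X_2) = (7 + 4 + 6 + 4) / 4 = 21/4 = 5.25
  x̄ = (5.75, 5.25),  deviation x̄ - mu_0 = (5.75, 5.25) - (2, 8) = (3.75, -2.75).

Step 2 — sample covariance matrix, S[i,j] = (1/(n-1)) · Σ_k (x_{k,i} - mean_i) · (x_{k,j} - mean_j), divisor n-1 = 3:
  S[X_1,X_1] = ((0.25)·(0.25) + (-3.75)·(-3.75) + (3.25)·(3.25) + (0.25)·(0.25)) / 3 = 24.75/3 = 8.25
  S[X_1,X_2] = ((0.25)·(1.75) + (-3.75)·(-1.25) + (3.25)·(0.75) + (0.25)·(-1.25)) / 3 = 7.25/3 = 2.4167
  S[X_2,X_2] = ((1.75)·(1.75) + (-1.25)·(-1.25) + (0.75)·(0.75) + (-1.25)·(-1.25)) / 3 = 6.75/3 = 2.25
  S = [[8.25, 2.4167],
 [2.4167, 2.25]].

Step 3 — invert S. det(S) = 8.25·2.25 - (2.4167)² = 12.7222.
  S^{-1} = (1/det) · [[d, -b], [-b, a]] = [[0.1769, -0.19],
 [-0.19, 0.6485]].

Step 4 — quadratic form (x̄ - mu_0)^T · S^{-1} · (x̄ - mu_0):
  S^{-1} · (x̄ - mu_0) = (1.1856, -2.4956),
  (x̄ - mu_0)^T · [...] = (3.75)·(1.1856) + (-2.75)·(-2.4956) = 11.309.

Step 5 — scale by n: T² = 4 · 11.309 = 45.2358.

T² ≈ 45.2358


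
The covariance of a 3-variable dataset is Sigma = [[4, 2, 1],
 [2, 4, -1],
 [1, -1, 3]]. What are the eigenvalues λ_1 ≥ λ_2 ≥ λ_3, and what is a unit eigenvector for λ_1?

Step 1 — characteristic polynomial p(λ) = det(λI - Sigma) = λ³ - tr·λ² + c_1·λ - det, where tr = trace, c_1 = sum of the principal 2×2 minors, det = det(Sigma):
  tr = 4 + 4 + 3 = 11,
  c_1 = (4·4 - (2)²) + (4·3 - (1)²) + (4·3 - (-1)²) = 12 + 11 + 11 = 34,
  det = 4·(4·3 - (-1)²) - (2)·((2)·3 - (-1)·(1)) + (1)·((2)·(-1) - 4·(1)) = 4·(11) - (2)·(7) + (1)·(-6) = 24.
  So p(λ) = λ³ - 11λ² + 34λ - 24.
Step 2 — look for an integer root (rational root theorem: any rational root is an integer divisor of 24). Testing λ = 1:
  p(1) = 1 - 11 + 34 - 24 = 0  ✓
  Dividing out (λ - 1): p(λ) = (λ - 1)(λ² - 10λ + 24).
Step 3 — remaining eigenvalues from the quadratic λ² - 10λ + 24 = 0:
  Δ = 10² - 4·24 = 100 - 96 = 4,  λ = (10 ± √4)/2 = (10 ± 2)/2 = 6 or 4.
  Sorted: λ_1 = 6,  λ_2 = 4,  λ_3 = 1  (check: sum = 11 = tr ✓).

Step 4 — unit eigenvector for λ_1 = 6: v spans the null space of (Sigma - λ_1 I), whose rows are
  r_1 = (-2, 2, 1),  r_2 = (2, -2, -1),  r_3 = (1, -1, -3).
  v is orthogonal to every row, so take v ∝ r_1 × r_3 = ((2)·(-3) - (1)·(-1), (1)·(1) - (-2)·(-3), (-2)·(-1) - (2)·(1)) = (-5, -5, 0).
  Rescale (divide by 5; multiply by -1 so the first nonzero entry is positive): u = (1, 1, 0).
  ||u|| = √((1)² + (1)² + (0)²) = √(2) ≈ 1.4142,  v_1 = u/||u|| ≈ (0.7071, 0.7071, 0) (||v_1|| = 1).

λ_1 = 6,  λ_2 = 4,  λ_3 = 1;  v_1 ≈ (0.7071, 0.7071, 0)


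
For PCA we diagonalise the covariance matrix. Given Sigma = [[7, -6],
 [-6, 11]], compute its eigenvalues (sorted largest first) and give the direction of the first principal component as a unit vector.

Step 1 — characteristic polynomial of 2×2 Sigma:
  det(Sigma - λI) = λ² - trace · λ + det = 0.
  trace = 7 + 11 = 18, det = 7·11 - (-6)² = 41.
Step 2 — discriminant:
  Δ = trace² - 4·det = 324 - 164 = 160.
Step 3 — eigenvalues:
  λ = (trace ± √Δ)/2 = (18 ± 12.6491)/2,
  λ_1 = 15.3246,  λ_2 = 2.6754.

Step 4 — unit eigenvector for λ_1: solve (Sigma - λ_1 I)v = 0. First row:
  (7 - 15.3246)·v_x + (-6)·v_y = 0, i.e. (-8.3246)·v_x + (-6)·v_y = 0,
  so v ∝ (b, λ_1 - a) = (-6, 8.3246); multiply by -1 so the first entry is positive: u = (6, -8.3246).
  ||u|| = √((6)² + (-8.3246)²) = √(105.2982) ≈ 10.2615,
  v_1 = u/||u|| ≈ (0.5847, -0.8112) (||v_1|| = 1).

λ_1 = 15.3246,  λ_2 = 2.6754;  v_1 ≈ (0.5847, -0.8112)


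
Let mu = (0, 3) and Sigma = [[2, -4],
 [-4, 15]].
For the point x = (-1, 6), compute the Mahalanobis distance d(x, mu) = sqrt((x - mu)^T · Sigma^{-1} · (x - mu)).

Step 1 — centre the observation: (x - mu) = (-1, 3).

Step 2 — invert Sigma. det(Sigma) = 2·15 - (-4)² = 14.
  Sigma^{-1} = (1/det) · [[d, -b], [-b, a]] = [[1.0714, 0.2857],
 [0.2857, 0.1429]].

Step 3 — form the quadratic (x - mu)^T · Sigma^{-1} · (x - mu):
  Sigma^{-1} · (x - mu) = (-0.2143, 0.1429).
  (x - mu)^T · [Sigma^{-1} · (x - mu)] = (-1)·(-0.2143) + (3)·(0.1429) = 0.6429.

Step 4 — take square root: d = √(0.6429) ≈ 0.8018.

d(x, mu) = √(0.6429) ≈ 0.8018


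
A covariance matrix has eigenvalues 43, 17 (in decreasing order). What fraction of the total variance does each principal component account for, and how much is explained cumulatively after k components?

Step 1 — total variance = trace(Sigma) = Σ λ_i = 43 + 17 = 60.

Step 2 — fraction explained by component i = λ_i / Σ λ:
  PC1: 43/60 = 0.7167
  PC2: 17/60 = 0.2833

Step 3 — cumulative fraction after k components = (λ_1 + ... + λ_k) / Σ λ:
  k = 1: 43/60 = 0.7167
  k = 2: (43 + 17)/60 = 60/60 = 1

Summary (fraction, with percent):

explained: PC1 0.7167 (71.67%), PC2 0.2833 (28.33%);  cumulative: 0.7167, 1


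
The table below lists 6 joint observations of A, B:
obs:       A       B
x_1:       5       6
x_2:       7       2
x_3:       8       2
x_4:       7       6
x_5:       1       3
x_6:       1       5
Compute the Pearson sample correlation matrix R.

Step 1 — column means:
  mean(A) = (5 + 7 + 8 + 7 + 1 + 1) / 6 = 29/6 = 4.8333
  mean(B) = (6 + 2 + 2 + 6 + 3 + 5) / 6 = 24/6 = 4

Step 2 — sample variances and covariances s[i,j] = (1/(n-1)) · Σ_k (x_{k,i} - mean_i) · (x_{k,j} - mean_j), with n-1 = 5:
  s[A,A] = ((0.1667)·(0.1667) + (2.1667)·(2.1667) + (3.1667)·(3.1667) + (2.1667)·(2.1667) + (-3.8333)·(-3.8333) + (-3.8333)·(-3.8333)) / 5 = 48.8333/5 = 9.7667
  s[A,B] = ((0.1667)·(2) + (2.1667)·(-2) + (3.1667)·(-2) + (2.1667)·(2) + (-3.8333)·(-1) + (-3.8333)·(1)) / 5 = -6/5 = -1.2
  s[B,B] = ((2)·(2) + (-2)·(-2) + (-2)·(-2) + (2)·(2) + (-1)·(-1) + (1)·(1)) / 5 = 18/5 = 3.6
  Sample standard deviations s_i = √(s[i,i]):
  s(A) = √(9.7667) = 3.1252
  s(B) = √(3.6) = 1.8974

Step 3 — r_{ij} = s_{ij} / (s_i · s_j):
  r[A,A] = 1 (diagonal).
  r[A,B] = -1.2 / (3.1252 · 1.8974) = -1.2 / 5.9296 = -0.2024
  r[B,B] = 1 (diagonal).

R is symmetric with unit diagonal. Assembling:

R = [[1, -0.2024],
 [-0.2024, 1]]


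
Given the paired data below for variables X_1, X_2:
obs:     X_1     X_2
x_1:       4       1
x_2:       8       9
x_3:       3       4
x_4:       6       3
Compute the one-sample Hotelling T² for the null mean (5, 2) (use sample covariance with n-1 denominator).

Step 1 — sample mean vector:
  mean(X_1) = (4 + 8 + 3 + 6) / 4 = 21/4 = 5.25
  mean(X_2) = (1 + 9 + 4 + 3) / 4 = 17/4 = 4.25
  x̄ = (5.25, 4.25),  deviation x̄ - mu_0 = (5.25, 4.25) - (5, 2) = (0.25, 2.25).

Step 2 — sample covariance matrix, S[i,j] = (1/(n-1)) · Σ_k (x_{k,i} - mean_i) · (x_{k,j} - mean_j), divisor n-1 = 3:
  S[X_1,X_1] = ((-1.25)·(-1.25) + (2.75)·(2.75) + (-2.25)·(-2.25) + (0.75)·(0.75)) / 3 = 14.75/3 = 4.9167
  S[X_1,X_2] = ((-1.25)·(-3.25) + (2.75)·(4.75) + (-2.25)·(-0.25) + (0.75)·(-1.25)) / 3 = 16.75/3 = 5.5833
  S[X_2,X_2] = ((-3.25)·(-3.25) + (4.75)·(4.75) + (-0.25)·(-0.25) + (-1.25)·(-1.25)) / 3 = 34.75/3 = 11.5833
  S = [[4.9167, 5.5833],
 [5.5833, 11.5833]].

Step 3 — invert S. det(S) = 4.9167·11.5833 - (5.5833)² = 25.7778.
  S^{-1} = (1/det) · [[d, -b], [-b, a]] = [[0.4494, -0.2166],
 [-0.2166, 0.1907]].

Step 4 — quadratic form (x̄ - mu_0)^T · S^{-1} · (x̄ - mu_0):
  S^{-1} · (x̄ - mu_0) = (-0.375, 0.375),
  (x̄ - mu_0)^T · [...] = (0.25)·(-0.375) + (2.25)·(0.375) = 0.75.

Step 5 — scale by n: T² = 4 · 0.75 = 3.

T² ≈ 3
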